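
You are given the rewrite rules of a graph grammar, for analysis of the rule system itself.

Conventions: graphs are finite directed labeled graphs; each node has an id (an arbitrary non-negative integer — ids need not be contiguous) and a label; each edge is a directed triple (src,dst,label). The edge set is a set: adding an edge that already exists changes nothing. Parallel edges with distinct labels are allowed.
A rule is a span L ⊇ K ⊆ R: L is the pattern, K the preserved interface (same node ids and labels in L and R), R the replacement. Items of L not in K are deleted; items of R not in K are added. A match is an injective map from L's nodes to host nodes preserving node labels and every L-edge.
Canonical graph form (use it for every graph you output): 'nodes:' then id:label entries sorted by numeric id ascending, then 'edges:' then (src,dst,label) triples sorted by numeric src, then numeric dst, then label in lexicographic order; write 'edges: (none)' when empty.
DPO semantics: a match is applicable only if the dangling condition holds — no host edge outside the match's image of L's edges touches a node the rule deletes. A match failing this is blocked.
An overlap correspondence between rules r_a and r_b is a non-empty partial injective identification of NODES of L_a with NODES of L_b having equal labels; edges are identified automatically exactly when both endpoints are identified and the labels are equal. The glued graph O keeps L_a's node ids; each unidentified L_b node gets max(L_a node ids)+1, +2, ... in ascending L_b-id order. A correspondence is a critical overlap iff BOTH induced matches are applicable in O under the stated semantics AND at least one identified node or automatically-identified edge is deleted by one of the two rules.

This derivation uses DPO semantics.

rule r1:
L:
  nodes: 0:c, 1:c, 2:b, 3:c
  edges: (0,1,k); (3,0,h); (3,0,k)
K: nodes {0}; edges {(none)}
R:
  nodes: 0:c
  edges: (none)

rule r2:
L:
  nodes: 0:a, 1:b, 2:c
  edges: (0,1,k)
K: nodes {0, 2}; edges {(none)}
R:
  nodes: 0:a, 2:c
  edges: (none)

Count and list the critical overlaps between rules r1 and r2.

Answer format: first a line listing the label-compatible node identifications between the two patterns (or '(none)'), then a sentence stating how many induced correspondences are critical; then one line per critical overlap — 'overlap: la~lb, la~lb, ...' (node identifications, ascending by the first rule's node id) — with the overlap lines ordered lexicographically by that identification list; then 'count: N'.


label-compatible node identifications between L(r1) and L(r2): 0~2, 1~2, 2~1, 3~2
2 of the induced correspondences are critical overlaps of r1 and r2.
overlap: 1~2
overlap: 3~2
count: 2


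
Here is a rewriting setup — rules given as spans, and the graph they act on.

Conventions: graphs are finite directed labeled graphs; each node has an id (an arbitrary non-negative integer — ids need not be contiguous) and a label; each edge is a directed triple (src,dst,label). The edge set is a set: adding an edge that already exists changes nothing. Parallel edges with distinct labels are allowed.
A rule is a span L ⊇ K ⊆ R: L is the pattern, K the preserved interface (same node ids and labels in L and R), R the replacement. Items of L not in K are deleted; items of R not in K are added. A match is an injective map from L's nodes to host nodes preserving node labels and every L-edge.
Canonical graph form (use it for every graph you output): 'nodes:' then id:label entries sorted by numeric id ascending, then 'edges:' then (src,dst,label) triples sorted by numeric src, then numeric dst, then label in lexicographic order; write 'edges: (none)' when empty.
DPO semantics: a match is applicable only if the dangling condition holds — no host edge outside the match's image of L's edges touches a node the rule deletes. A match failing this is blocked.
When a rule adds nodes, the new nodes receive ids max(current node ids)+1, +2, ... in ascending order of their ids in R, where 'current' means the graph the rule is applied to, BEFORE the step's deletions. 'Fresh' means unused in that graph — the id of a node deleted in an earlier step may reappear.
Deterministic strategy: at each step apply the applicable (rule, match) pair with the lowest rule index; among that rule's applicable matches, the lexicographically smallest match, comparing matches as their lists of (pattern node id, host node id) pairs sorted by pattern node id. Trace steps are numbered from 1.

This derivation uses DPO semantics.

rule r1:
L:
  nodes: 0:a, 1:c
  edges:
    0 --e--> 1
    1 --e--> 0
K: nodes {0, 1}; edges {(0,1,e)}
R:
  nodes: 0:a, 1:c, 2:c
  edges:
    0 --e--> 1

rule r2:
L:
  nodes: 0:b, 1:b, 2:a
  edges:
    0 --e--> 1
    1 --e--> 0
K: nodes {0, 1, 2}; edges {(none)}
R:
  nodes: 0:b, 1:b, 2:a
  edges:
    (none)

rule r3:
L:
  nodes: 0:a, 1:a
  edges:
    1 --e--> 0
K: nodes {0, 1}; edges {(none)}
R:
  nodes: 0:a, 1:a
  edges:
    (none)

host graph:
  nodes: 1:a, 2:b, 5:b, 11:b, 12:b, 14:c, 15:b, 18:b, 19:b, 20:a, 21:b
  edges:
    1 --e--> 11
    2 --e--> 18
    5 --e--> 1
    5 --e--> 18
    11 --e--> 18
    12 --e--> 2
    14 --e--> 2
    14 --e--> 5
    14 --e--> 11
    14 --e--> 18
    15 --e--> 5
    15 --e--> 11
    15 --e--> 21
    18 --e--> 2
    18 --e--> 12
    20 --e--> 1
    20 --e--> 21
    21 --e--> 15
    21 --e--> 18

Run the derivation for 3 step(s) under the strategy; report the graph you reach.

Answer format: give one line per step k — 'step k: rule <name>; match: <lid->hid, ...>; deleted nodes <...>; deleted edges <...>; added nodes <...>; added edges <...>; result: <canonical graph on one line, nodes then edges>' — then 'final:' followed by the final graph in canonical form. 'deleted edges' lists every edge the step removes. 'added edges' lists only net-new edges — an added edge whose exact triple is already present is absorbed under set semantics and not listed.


step 1: rule r2; match: 0->2, 1->18, 2->1; deleted nodes (none); deleted edges (2,18,e); (18,2,e); added nodes (none); added edges (none); result: nodes: 1:a, 2:b, 5:b, 11:b, 12:b, 14:c, 15:b, 18:b, 19:b, 20:a, 21:b edges: (1,11,e); (5,1,e); (5,18,e); (11,18,e); (12,2,e); (14,2,e); (14,5,e); (14,11,e); (14,18,e); (15,5,e); (15,11,e); (15,21,e); (18,12,e); (20,1,e); (20,21,e); (21,15,e); (21,18,e)
step 2: rule r2; match: 0->15, 1->21, 2->1; deleted nodes (none); deleted edges (15,21,e); (21,15,e); added nodes (none); added edges (none); result: nodes: 1:a, 2:b, 5:b, 11:b, 12:b, 14:c, 15:b, 18:b, 19:b, 20:a, 21:b edges: (1,11,e); (5,1,e); (5,18,e); (11,18,e); (12,2,e); (14,2,e); (14,5,e); (14,11,e); (14,18,e); (15,5,e); (15,11,e); (18,12,e); (20,1,e); (20,21,e); (21,18,e)
step 3: rule r3; match: 0->1, 1->20; deleted nodes (none); deleted edges (20,1,e); added nodes (none); added edges (none); result: nodes: 1:a, 2:b, 5:b, 11:b, 12:b, 14:c, 15:b, 18:b, 19:b, 20:a, 21:b edges: (1,11,e); (5,1,e); (5,18,e); (11,18,e); (12,2,e); (14,2,e); (14,5,e); (14,11,e); (14,18,e); (15,5,e); (15,11,e); (18,12,e); (20,21,e); (21,18,e)
final:
nodes: 1:a, 2:b, 5:b, 11:b, 12:b, 14:c, 15:b, 18:b, 19:b, 20:a, 21:b
edges: (1,11,e); (5,1,e); (5,18,e); (11,18,e); (12,2,e); (14,2,e); (14,5,e); (14,11,e); (14,18,e); (15,5,e); (15,11,e); (18,12,e); (20,21,e); (21,18,e)


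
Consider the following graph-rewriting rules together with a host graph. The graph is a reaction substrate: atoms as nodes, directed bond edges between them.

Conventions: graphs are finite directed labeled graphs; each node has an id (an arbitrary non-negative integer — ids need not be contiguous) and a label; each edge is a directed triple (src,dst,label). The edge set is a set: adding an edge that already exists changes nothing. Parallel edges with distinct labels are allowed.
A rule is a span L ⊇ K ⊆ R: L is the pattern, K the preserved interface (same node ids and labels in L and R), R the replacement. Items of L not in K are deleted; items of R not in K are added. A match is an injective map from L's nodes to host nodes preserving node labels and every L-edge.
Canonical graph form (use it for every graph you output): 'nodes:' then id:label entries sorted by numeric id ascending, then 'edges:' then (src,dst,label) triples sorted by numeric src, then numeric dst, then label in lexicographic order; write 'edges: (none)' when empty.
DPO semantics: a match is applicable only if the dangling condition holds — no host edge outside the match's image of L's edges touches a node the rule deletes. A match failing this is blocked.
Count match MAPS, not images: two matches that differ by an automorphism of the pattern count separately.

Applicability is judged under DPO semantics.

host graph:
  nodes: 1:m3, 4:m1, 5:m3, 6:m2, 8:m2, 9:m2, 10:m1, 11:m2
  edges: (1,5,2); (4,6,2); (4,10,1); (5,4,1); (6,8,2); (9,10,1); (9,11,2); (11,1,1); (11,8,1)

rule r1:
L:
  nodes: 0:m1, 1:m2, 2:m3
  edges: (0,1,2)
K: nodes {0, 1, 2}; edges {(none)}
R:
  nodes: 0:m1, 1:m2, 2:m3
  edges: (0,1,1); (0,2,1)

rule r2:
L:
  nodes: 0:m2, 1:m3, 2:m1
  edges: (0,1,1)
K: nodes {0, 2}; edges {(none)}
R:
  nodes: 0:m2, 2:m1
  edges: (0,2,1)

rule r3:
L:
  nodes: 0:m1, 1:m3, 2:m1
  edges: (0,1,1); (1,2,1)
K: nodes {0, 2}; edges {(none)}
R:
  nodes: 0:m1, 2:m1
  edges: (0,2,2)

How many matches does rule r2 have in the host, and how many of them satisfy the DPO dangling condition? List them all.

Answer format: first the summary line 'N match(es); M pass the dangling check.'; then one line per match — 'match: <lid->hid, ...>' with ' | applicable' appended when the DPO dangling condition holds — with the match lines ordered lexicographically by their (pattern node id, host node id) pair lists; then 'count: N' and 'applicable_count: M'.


2 match(es); 0 pass the dangling check.
match: 0->11, 1->1, 2->4
match: 0->11, 1->1, 2->10
count: 2
applicable_count: 0


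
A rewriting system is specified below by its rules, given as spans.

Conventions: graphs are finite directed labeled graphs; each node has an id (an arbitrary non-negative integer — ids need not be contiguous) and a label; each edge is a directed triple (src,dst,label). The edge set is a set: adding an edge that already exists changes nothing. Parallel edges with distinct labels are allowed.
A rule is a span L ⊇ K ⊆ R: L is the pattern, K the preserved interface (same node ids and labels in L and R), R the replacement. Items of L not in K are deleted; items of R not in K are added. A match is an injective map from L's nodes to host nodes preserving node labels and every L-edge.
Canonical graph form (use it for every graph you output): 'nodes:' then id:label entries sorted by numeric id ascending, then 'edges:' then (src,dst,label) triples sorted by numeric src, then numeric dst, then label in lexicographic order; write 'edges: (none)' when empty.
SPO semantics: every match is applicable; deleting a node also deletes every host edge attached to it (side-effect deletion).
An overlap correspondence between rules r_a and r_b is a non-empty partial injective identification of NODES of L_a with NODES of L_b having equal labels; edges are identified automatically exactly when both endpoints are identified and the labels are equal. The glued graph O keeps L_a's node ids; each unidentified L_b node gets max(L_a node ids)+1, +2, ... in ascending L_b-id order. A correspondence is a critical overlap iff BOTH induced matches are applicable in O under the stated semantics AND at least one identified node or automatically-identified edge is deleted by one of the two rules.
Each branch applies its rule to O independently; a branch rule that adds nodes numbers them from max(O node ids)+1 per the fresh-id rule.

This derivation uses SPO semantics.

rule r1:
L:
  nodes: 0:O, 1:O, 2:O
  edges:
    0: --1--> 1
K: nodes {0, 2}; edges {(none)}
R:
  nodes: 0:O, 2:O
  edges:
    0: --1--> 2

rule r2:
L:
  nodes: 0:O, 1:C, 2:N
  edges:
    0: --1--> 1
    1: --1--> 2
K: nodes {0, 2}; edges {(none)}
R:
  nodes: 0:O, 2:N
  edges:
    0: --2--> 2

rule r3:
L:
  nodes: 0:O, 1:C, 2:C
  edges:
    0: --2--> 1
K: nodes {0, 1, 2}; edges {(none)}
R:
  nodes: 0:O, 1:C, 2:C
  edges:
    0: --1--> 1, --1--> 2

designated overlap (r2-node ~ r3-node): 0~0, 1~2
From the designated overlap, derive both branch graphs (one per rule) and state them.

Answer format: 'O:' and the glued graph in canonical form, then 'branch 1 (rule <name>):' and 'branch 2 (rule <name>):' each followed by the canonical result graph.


O:
nodes: 0:O, 1:C, 2:N, 3:C
edges: (0,1,1); (0,3,2); (1,2,1)
branch 1 (rule r2):
nodes: 0:O, 2:N, 3:C
edges: (0,2,2); (0,3,2)
branch 2 (rule r3):
nodes: 0:O, 1:C, 2:N, 3:C
edges: (0,1,1); (0,3,1); (1,2,1)


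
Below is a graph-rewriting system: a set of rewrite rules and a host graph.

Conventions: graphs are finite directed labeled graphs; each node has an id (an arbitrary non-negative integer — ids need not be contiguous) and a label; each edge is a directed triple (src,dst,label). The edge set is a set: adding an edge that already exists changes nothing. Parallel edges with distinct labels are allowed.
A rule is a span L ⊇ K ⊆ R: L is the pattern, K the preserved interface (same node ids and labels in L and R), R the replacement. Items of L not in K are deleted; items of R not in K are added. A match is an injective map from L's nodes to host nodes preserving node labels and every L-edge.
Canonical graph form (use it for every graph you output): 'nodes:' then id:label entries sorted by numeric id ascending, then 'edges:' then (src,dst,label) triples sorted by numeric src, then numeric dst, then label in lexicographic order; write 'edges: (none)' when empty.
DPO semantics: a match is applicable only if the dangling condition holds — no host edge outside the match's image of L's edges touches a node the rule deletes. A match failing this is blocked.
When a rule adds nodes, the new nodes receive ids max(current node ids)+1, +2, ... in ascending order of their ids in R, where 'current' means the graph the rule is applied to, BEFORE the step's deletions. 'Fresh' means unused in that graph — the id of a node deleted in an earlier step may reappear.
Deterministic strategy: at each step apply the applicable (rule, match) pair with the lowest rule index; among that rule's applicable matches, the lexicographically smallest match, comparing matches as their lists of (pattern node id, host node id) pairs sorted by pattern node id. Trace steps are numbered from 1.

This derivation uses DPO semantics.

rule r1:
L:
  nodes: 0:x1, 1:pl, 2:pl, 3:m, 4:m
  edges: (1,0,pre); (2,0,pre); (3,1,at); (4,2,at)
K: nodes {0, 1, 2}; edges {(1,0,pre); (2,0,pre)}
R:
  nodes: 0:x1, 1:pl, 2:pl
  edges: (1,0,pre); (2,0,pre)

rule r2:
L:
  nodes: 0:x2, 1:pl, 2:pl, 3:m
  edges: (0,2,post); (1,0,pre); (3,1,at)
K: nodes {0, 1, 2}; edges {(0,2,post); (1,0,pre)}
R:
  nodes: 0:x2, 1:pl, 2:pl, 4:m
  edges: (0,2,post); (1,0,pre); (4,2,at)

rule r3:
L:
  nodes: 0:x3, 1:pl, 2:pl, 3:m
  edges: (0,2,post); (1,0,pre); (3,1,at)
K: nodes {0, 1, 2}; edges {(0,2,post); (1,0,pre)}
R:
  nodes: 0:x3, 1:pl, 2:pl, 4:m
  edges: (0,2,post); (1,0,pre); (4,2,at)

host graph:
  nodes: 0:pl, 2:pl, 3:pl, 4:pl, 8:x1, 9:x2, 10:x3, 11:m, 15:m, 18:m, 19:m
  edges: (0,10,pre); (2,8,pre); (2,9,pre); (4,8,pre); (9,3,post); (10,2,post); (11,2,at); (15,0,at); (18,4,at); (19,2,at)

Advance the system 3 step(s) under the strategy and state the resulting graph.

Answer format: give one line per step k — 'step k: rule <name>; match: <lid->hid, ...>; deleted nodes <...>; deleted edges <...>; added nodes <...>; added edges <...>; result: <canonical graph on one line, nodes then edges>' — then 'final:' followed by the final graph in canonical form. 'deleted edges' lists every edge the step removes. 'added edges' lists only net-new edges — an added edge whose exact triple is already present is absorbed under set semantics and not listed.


step 1: rule r1; match: 0->8, 1->2, 2->4, 3->11, 4->18; deleted nodes 11, 18; deleted edges (11,2,at); (18,4,at); added nodes (none); added edges (none); result: nodes: 0:pl, 2:pl, 3:pl, 4:pl, 8:x1, 9:x2, 10:x3, 15:m, 19:m edges: (0,10,pre); (2,8,pre); (2,9,pre); (4,8,pre); (9,3,post); (10,2,post); (15,0,at); (19,2,at)
step 2: rule r2; match: 0->9, 1->2, 2->3, 3->19; deleted nodes 19; deleted edges (19,2,at); added nodes 20; added edges (20,3,at); result: nodes: 0:pl, 2:pl, 3:pl, 4:pl, 8:x1, 9:x2, 10:x3, 15:m, 20:m edges: (0,10,pre); (2,8,pre); (2,9,pre); (4,8,pre); (9,3,post); (10,2,post); (15,0,at); (20,3,at)
step 3: rule r3; match: 0->10, 1->0, 2->2, 3->15; deleted nodes 15; deleted edges (15,0,at); added nodes 21; added edges (21,2,at); result: nodes: 0:pl, 2:pl, 3:pl, 4:pl, 8:x1, 9:x2, 10:x3, 20:m, 21:m edges: (0,10,pre); (2,8,pre); (2,9,pre); (4,8,pre); (9,3,post); (10,2,post); (20,3,at); (21,2,at)
final:
nodes: 0:pl, 2:pl, 3:pl, 4:pl, 8:x1, 9:x2, 10:x3, 20:m, 21:m
edges: (0,10,pre); (2,8,pre); (2,9,pre); (4,8,pre); (9,3,post); (10,2,post); (20,3,at); (21,2,at)


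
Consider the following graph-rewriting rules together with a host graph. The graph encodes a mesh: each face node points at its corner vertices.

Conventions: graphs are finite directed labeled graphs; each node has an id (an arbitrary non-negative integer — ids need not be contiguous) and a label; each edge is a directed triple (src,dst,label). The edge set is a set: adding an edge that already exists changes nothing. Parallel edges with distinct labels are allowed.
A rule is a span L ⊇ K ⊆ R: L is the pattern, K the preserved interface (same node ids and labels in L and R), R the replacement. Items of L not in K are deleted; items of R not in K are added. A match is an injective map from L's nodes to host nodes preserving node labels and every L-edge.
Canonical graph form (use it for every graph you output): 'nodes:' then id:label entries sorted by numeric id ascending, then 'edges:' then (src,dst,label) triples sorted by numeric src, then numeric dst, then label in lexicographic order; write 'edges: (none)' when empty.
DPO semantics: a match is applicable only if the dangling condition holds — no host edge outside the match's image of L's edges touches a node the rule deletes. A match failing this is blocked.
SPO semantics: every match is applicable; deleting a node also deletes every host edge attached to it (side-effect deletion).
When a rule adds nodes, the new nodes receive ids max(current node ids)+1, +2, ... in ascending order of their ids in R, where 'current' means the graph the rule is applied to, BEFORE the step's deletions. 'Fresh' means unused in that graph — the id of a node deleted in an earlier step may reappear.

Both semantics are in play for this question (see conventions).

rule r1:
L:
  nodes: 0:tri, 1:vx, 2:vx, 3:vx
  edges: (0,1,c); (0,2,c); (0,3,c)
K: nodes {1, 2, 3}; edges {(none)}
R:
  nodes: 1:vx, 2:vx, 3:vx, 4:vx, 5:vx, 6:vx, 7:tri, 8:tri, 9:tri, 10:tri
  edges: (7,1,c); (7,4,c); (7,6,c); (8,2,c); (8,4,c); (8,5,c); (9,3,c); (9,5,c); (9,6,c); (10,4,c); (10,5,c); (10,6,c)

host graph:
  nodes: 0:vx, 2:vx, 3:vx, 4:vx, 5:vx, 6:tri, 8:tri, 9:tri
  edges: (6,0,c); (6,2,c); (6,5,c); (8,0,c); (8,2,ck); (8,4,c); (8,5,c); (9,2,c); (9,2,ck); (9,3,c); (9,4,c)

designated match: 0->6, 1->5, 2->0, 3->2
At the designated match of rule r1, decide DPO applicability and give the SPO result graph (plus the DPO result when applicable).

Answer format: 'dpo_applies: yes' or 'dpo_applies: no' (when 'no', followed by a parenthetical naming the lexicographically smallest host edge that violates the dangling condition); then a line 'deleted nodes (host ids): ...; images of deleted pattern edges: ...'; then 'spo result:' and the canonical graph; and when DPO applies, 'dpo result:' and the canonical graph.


dpo_applies: yes
deleted nodes (host ids): 6; images of deleted pattern edges: (6,0,c); (6,2,c); (6,5,c)
spo result:
nodes: 0:vx, 2:vx, 3:vx, 4:vx, 5:vx, 8:tri, 9:tri, 10:vx, 11:vx, 12:vx, 13:tri, 14:tri, 15:tri, 16:tri
edges: (8,0,c); (8,2,ck); (8,4,c); (8,5,c); (9,2,c); (9,2,ck); (9,3,c); (9,4,c); (13,5,c); (13,10,c); (13,12,c); (14,0,c); (14,10,c); (14,11,c); (15,2,c); (15,11,c); (15,12,c); (16,10,c); (16,11,c); (16,12,c)
dpo result:
nodes: 0:vx, 2:vx, 3:vx, 4:vx, 5:vx, 8:tri, 9:tri, 10:vx, 11:vx, 12:vx, 13:tri, 14:tri, 15:tri, 16:tri
edges: (8,0,c); (8,2,ck); (8,4,c); (8,5,c); (9,2,c); (9,2,ck); (9,3,c); (9,4,c); (13,5,c); (13,10,c); (13,12,c); (14,0,c); (14,10,c); (14,11,c); (15,2,c); (15,11,c); (15,12,c); (16,10,c); (16,11,c); (16,12,c)


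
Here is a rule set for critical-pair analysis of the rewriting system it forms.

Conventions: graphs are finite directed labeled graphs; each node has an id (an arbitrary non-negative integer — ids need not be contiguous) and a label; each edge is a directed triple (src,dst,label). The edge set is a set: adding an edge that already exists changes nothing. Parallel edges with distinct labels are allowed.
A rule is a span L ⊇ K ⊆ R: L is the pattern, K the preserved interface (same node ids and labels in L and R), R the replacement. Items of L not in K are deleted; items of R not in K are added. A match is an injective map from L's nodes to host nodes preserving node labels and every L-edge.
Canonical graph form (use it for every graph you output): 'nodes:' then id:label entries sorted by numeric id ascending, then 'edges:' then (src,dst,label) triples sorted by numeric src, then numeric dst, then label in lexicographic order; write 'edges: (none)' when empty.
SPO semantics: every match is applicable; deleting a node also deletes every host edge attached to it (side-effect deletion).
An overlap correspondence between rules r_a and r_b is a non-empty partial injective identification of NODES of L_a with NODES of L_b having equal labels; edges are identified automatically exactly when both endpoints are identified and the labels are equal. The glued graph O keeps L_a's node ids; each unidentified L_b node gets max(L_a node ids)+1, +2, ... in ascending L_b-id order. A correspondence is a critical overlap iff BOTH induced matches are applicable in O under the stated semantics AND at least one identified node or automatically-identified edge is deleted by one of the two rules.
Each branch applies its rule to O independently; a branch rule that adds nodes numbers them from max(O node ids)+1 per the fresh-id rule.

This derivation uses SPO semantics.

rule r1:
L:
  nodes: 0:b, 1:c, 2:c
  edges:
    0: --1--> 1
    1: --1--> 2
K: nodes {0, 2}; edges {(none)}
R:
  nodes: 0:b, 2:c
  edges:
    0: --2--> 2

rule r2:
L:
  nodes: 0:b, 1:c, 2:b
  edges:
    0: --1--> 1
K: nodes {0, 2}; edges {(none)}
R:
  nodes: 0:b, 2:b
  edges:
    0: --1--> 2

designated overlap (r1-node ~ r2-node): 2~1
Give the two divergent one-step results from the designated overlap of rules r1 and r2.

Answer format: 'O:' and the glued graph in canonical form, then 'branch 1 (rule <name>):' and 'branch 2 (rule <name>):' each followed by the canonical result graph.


O:
nodes: 0:b, 1:c, 2:c, 3:b, 4:b
edges: (0,1,1); (1,2,1); (3,2,1)
branch 1 (rule r1):
nodes: 0:b, 2:c, 3:b, 4:b
edges: (0,2,2); (3,2,1)
branch 2 (rule r2):
nodes: 0:b, 1:c, 3:b, 4:b
edges: (0,1,1); (3,4,1)


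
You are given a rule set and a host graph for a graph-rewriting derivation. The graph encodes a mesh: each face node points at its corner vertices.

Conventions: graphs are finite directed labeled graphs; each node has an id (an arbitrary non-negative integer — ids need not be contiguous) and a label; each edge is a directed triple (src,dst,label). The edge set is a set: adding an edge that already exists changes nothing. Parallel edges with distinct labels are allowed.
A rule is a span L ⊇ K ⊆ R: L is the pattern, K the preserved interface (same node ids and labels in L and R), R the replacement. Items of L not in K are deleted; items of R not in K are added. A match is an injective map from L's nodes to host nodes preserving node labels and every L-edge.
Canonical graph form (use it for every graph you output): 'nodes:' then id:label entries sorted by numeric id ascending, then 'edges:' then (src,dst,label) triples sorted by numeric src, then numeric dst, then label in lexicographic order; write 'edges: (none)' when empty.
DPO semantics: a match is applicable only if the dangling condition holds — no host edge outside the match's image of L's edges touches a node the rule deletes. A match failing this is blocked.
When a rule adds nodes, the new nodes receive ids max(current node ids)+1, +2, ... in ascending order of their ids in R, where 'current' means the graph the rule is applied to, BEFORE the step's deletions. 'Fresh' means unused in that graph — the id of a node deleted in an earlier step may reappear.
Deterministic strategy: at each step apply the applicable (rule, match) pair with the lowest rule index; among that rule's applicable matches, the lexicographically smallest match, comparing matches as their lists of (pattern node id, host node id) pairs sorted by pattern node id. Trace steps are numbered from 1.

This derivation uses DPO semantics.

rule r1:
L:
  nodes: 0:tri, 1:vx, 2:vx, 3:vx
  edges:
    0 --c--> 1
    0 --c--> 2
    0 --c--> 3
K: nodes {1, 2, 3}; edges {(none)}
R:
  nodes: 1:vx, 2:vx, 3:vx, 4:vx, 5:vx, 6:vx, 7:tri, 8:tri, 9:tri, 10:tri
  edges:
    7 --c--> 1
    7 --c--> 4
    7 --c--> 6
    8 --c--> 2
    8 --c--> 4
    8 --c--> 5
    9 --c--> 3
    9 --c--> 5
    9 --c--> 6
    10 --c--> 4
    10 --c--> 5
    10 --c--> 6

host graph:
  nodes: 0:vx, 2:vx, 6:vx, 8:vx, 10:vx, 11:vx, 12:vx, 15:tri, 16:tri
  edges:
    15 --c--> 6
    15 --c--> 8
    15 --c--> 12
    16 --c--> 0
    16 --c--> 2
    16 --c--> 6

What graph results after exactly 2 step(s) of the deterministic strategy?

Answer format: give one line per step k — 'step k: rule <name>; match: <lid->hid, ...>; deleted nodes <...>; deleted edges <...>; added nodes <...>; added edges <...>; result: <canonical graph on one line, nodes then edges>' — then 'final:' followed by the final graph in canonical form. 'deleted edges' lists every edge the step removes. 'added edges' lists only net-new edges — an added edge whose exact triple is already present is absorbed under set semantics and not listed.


step 1: rule r1; match: 0->15, 1->6, 2->8, 3->12; deleted nodes 15; deleted edges (15,6,c); (15,8,c); (15,12,c); added nodes 17, 18, 19, 20, 21, 22, 23; added edges (20,6,c); (20,17,c); (20,19,c); (21,8,c); (21,17,c); (21,18,c); (22,12,c); (22,18,c); (22,19,c); (23,17,c); (23,18,c); (23,19,c); result: nodes: 0:vx, 2:vx, 6:vx, 8:vx, 10:vx, 11:vx, 12:vx, 16:tri, 17:vx, 18:vx, 19:vx, 20:tri, 21:tri, 22:tri, 23:tri edges: (16,0,c); (16,2,c); (16,6,c); (20,6,c); (20,17,c); (20,19,c); (21,8,c); (21,17,c); (21,18,c); (22,12,c); (22,18,c); (22,19,c); (23,17,c); (23,18,c); (23,19,c)
step 2: rule r1; match: 0->16, 1->0, 2->2, 3->6; deleted nodes 16; deleted edges (16,0,c); (16,2,c); (16,6,c); added nodes 24, 25, 26, 27, 28, 29, 30; added edges (27,0,c); (27,24,c); (27,26,c); (28,2,c); (28,24,c); (28,25,c); (29,6,c); (29,25,c); (29,26,c); (30,24,c); (30,25,c); (30,26,c); result: nodes: 0:vx, 2:vx, 6:vx, 8:vx, 10:vx, 11:vx, 12:vx, 17:vx, 18:vx, 19:vx, 20:tri, 21:tri, 22:tri, 23:tri, 24:vx, 25:vx, 26:vx, 27:tri, 28:tri, 29:tri, 30:tri edges: (20,6,c); (20,17,c); (20,19,c); (21,8,c); (21,17,c); (21,18,c); (22,12,c); (22,18,c); (22,19,c); (23,17,c); (23,18,c); (23,19,c); (27,0,c); (27,24,c); (27,26,c); (28,2,c); (28,24,c); (28,25,c); (29,6,c); (29,25,c); (29,26,c); (30,24,c); (30,25,c); (30,26,c)
final:
nodes: 0:vx, 2:vx, 6:vx, 8:vx, 10:vx, 11:vx, 12:vx, 17:vx, 18:vx, 19:vx, 20:tri, 21:tri, 22:tri, 23:tri, 24:vx, 25:vx, 26:vx, 27:tri, 28:tri, 29:tri, 30:tri
edges: (20,6,c); (20,17,c); (20,19,c); (21,8,c); (21,17,c); (21,18,c); (22,12,c); (22,18,c); (22,19,c); (23,17,c); (23,18,c); (23,19,c); (27,0,c); (27,24,c); (27,26,c); (28,2,c); (28,24,c); (28,25,c); (29,6,c); (29,25,c); (29,26,c); (30,24,c); (30,25,c); (30,26,c)


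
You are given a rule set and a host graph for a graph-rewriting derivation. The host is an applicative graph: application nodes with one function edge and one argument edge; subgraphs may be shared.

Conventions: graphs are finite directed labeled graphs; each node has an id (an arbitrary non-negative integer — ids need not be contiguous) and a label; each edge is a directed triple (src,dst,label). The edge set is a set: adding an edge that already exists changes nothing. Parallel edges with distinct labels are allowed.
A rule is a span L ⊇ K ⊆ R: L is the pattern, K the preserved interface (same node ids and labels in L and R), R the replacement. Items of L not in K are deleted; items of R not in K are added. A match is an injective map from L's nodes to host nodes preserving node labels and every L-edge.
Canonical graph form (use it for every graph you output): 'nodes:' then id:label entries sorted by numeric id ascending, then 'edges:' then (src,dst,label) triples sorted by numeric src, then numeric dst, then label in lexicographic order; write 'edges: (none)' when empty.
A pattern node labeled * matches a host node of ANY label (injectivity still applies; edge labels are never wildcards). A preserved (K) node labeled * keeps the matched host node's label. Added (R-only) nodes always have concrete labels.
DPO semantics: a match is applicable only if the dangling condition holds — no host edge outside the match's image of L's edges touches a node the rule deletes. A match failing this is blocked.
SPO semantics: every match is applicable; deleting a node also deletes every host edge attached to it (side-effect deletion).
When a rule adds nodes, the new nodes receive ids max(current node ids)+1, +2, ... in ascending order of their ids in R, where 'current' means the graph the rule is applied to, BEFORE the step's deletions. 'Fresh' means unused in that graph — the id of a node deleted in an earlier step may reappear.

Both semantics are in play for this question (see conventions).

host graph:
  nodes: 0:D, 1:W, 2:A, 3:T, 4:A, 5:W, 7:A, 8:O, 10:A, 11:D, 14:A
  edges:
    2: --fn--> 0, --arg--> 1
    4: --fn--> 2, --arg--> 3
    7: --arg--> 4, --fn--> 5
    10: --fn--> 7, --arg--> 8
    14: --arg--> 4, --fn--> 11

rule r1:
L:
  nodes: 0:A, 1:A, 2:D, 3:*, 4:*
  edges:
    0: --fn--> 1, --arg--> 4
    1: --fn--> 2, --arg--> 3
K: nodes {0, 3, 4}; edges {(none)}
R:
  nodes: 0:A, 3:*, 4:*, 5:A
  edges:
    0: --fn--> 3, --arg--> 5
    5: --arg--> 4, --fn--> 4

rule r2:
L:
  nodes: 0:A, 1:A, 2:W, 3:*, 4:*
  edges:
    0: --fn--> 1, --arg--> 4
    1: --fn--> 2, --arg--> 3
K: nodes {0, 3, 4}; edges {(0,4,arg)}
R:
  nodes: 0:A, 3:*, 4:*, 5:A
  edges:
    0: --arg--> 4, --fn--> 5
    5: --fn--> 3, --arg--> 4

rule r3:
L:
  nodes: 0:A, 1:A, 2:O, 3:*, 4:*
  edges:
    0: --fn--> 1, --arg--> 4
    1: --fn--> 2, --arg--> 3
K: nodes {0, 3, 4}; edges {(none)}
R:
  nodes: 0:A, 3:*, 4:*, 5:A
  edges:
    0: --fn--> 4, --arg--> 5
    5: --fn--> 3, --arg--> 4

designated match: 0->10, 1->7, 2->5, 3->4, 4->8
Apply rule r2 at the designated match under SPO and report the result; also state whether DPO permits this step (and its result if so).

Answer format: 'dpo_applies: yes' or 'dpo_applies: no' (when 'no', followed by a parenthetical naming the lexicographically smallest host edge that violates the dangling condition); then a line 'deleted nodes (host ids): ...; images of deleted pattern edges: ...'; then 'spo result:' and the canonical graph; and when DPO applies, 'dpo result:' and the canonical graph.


dpo_applies: yes
deleted nodes (host ids): 5, 7; images of deleted pattern edges: (7,4,arg); (7,5,fn); (10,7,fn)
spo result:
nodes: 0:D, 1:W, 2:A, 3:T, 4:A, 8:O, 10:A, 11:D, 14:A, 15:A
edges: (2,0,fn); (2,1,arg); (4,2,fn); (4,3,arg); (10,8,arg); (10,15,fn); (14,4,arg); (14,11,fn); (15,4,fn); (15,8,arg)
dpo result:
nodes: 0:D, 1:W, 2:A, 3:T, 4:A, 8:O, 10:A, 11:D, 14:A, 15:A
edges: (2,0,fn); (2,1,arg); (4,2,fn); (4,3,arg); (10,8,arg); (10,15,fn); (14,4,arg); (14,11,fn); (15,4,fn); (15,8,arg)


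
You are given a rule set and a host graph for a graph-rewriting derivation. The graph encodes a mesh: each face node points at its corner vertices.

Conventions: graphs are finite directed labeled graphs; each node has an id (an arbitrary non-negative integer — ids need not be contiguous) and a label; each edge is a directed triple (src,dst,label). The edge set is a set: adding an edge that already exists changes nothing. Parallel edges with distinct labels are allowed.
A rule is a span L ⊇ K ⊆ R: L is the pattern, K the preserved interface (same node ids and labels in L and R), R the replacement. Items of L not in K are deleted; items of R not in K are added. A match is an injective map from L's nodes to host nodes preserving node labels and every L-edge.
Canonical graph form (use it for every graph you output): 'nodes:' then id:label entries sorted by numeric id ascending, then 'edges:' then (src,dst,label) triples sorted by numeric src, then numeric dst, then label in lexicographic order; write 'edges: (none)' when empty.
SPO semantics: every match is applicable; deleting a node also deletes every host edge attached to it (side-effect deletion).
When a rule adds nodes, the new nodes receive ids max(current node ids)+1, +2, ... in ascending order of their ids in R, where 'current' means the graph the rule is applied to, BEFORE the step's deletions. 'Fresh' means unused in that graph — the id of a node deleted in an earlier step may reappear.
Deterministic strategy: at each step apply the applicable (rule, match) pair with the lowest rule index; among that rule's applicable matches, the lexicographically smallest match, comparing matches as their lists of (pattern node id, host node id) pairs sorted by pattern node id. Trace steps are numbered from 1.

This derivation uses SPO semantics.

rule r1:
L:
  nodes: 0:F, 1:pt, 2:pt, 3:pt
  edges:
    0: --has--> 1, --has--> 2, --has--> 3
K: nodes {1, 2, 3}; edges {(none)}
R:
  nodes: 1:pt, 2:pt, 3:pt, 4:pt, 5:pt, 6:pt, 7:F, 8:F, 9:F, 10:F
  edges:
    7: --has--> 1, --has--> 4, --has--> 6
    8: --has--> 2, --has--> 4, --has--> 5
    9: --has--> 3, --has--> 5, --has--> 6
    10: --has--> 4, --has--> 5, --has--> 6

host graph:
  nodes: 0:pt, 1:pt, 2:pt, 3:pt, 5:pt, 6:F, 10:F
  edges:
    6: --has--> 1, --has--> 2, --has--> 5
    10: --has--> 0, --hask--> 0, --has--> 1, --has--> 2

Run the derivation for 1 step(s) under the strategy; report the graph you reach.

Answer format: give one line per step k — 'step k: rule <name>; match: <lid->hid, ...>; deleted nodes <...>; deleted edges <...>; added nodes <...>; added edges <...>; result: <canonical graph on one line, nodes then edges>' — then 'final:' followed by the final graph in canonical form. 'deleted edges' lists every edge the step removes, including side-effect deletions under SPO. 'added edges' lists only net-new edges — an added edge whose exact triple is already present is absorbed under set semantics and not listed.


step 1: rule r1; match: 0->6, 1->1, 2->2, 3->5; deleted nodes 6; deleted edges (6,1,has); (6,2,has); (6,5,has); added nodes 11, 12, 13, 14, 15, 16, 17; added edges (14,1,has); (14,11,has); (14,13,has); (15,2,has); (15,11,has); (15,12,has); (16,5,has); (16,12,has); (16,13,has); (17,11,has); (17,12,has); (17,13,has); result: nodes: 0:pt, 1:pt, 2:pt, 3:pt, 5:pt, 10:F, 11:pt, 12:pt, 13:pt, 14:F, 15:F, 16:F, 17:F edges: (10,0,has); (10,0,hask); (10,1,has); (10,2,has); (14,1,has); (14,11,has); (14,13,has); (15,2,has); (15,11,has); (15,12,has); (16,5,has); (16,12,has); (16,13,has); (17,11,has); (17,12,has); (17,13,has)
final:
nodes: 0:pt, 1:pt, 2:pt, 3:pt, 5:pt, 10:F, 11:pt, 12:pt, 13:pt, 14:F, 15:F, 16:F, 17:F
edges: (10,0,has); (10,0,hask); (10,1,has); (10,2,has); (14,1,has); (14,11,has); (14,13,has); (15,2,has); (15,11,has); (15,12,has); (16,5,has); (16,12,has); (16,13,has); (17,11,has); (17,12,has); (17,13,has)


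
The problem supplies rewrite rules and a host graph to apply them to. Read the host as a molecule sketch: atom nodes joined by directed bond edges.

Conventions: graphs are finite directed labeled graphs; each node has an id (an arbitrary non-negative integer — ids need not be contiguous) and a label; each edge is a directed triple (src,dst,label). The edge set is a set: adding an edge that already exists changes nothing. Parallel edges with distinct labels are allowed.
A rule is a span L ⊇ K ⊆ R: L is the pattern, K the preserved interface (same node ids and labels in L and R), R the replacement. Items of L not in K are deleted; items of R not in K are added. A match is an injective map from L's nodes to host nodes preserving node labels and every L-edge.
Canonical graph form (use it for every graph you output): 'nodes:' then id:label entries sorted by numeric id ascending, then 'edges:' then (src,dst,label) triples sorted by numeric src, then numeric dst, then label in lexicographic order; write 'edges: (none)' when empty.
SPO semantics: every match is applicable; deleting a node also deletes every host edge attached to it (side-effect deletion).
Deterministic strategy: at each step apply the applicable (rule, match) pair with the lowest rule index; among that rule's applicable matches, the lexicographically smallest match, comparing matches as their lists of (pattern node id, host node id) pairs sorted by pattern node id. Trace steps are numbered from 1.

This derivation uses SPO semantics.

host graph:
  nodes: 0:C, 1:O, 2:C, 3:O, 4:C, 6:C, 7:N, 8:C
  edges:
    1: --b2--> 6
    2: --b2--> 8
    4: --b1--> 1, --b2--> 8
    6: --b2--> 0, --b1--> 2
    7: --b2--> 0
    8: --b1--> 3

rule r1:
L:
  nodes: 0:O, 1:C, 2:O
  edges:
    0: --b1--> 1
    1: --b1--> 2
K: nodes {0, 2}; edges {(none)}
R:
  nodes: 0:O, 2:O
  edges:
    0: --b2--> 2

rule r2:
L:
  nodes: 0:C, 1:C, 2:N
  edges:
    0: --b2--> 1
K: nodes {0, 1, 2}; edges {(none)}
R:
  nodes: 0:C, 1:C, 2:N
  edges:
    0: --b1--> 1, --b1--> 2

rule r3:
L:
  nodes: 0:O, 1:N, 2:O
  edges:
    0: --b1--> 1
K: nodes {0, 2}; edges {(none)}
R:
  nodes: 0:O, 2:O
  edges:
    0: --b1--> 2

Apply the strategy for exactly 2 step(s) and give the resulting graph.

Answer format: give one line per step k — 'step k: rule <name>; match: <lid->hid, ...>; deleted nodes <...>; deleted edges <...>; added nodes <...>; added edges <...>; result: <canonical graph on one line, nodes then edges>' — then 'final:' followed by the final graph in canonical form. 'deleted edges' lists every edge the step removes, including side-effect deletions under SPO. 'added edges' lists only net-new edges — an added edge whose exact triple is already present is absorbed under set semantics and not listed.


step 1: rule r2; match: 0->2, 1->8, 2->7; deleted nodes (none); deleted edges (2,8,b2); added nodes (none); added edges (2,7,b1); (2,8,b1); result: nodes: 0:C, 1:O, 2:C, 3:O, 4:C, 6:C, 7:N, 8:C edges: (1,6,b2); (2,7,b1); (2,8,b1); (4,1,b1); (4,8,b2); (6,0,b2); (6,2,b1); (7,0,b2); (8,3,b1)
step 2: rule r2; match: 0->4, 1->8, 2->7; deleted nodes (none); deleted edges (4,8,b2); added nodes (none); added edges (4,7,b1); (4,8,b1); result: nodes: 0:C, 1:O, 2:C, 3:O, 4:C, 6:C, 7:N, 8:C edges: (1,6,b2); (2,7,b1); (2,8,b1); (4,1,b1); (4,7,b1); (4,8,b1); (6,0,b2); (6,2,b1); (7,0,b2); (8,3,b1)
final:
nodes: 0:C, 1:O, 2:C, 3:O, 4:C, 6:C, 7:N, 8:C
edges: (1,6,b2); (2,7,b1); (2,8,b1); (4,1,b1); (4,7,b1); (4,8,b1); (6,0,b2); (6,2,b1); (7,0,b2); (8,3,b1)


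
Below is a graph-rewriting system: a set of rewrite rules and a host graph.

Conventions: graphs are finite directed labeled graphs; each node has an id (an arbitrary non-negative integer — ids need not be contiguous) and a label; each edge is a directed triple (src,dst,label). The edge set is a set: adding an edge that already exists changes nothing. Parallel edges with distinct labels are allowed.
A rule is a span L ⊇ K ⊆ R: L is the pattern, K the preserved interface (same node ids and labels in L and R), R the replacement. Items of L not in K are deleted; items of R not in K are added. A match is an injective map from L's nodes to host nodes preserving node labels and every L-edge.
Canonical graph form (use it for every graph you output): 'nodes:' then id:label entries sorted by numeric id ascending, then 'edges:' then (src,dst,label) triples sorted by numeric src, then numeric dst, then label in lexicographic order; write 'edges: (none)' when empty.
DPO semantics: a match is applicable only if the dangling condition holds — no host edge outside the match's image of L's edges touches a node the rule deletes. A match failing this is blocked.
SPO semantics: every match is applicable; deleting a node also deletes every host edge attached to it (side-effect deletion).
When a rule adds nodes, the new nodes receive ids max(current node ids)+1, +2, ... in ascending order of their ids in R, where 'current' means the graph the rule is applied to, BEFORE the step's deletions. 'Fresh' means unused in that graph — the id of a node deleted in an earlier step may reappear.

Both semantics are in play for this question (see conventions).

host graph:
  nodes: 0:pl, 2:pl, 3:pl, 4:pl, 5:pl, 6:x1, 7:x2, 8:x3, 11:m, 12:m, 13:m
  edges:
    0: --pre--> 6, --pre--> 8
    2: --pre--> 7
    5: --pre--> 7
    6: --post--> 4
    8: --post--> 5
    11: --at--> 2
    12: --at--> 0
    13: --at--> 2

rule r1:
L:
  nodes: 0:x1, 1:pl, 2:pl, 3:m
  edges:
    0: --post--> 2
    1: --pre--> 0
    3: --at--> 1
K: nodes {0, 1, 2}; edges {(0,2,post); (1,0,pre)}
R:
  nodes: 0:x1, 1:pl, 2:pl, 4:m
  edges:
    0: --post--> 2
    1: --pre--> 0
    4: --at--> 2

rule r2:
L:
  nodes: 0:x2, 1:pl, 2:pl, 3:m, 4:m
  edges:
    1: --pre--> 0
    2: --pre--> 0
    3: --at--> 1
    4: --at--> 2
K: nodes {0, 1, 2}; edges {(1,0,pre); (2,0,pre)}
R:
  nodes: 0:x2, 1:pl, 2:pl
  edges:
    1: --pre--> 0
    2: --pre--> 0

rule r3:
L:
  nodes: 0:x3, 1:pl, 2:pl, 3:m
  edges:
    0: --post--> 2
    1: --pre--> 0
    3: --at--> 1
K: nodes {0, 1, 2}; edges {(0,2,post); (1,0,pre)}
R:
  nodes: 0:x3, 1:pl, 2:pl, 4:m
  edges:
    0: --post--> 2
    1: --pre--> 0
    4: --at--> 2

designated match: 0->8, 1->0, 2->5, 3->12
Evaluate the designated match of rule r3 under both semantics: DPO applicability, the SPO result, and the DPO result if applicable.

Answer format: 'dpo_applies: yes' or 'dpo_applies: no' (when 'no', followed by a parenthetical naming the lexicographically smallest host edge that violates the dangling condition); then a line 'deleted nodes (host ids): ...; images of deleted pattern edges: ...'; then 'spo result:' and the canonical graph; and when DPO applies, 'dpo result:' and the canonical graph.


dpo_applies: yes
deleted nodes (host ids): 12; images of deleted pattern edges: (12,0,at)
spo result:
nodes: 0:pl, 2:pl, 3:pl, 4:pl, 5:pl, 6:x1, 7:x2, 8:x3, 11:m, 13:m, 14:m
edges: (0,6,pre); (0,8,pre); (2,7,pre); (5,7,pre); (6,4,post); (8,5,post); (11,2,at); (13,2,at); (14,5,at)
dpo result:
nodes: 0:pl, 2:pl, 3:pl, 4:pl, 5:pl, 6:x1, 7:x2, 8:x3, 11:m, 13:m, 14:m
edges: (0,6,pre); (0,8,pre); (2,7,pre); (5,7,pre); (6,4,post); (8,5,post); (11,2,at); (13,2,at); (14,5,at)
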